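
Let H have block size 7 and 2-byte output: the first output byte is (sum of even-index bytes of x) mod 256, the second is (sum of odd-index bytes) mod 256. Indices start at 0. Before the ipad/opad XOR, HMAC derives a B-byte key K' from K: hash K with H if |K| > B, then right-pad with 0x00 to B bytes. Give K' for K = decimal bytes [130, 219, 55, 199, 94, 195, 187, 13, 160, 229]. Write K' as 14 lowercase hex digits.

|K| = 10 > B = 7, so first hash the key.
H(K): even-index sum = 626 mod 256 = 114; odd-index sum = 855 mod 256 = 87 → 72 57.
Zero-pad H(K) = 72 57 to 7 bytes: K' = 72 57 00 00 00 00 00.

72570000000000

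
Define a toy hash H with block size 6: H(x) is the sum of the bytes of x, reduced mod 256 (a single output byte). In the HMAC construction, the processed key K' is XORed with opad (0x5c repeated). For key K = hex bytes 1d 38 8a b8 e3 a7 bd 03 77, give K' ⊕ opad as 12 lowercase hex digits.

Key hex bytes 1d 38 8a b8 e3 a7 bd 03 77 is 9 bytes > B = 6, so hash it first: H(key) = 58, then zero-pad to 6 bytes: K' = 58 00 00 00 00 00.
XOR each byte with 0x5c: 58⊕5c=04, 00⊕5c=5c, 00⊕5c=5c, 00⊕5c=5c, 00⊕5c=5c, 00⊕5c=5c.

045c5c5c5c5c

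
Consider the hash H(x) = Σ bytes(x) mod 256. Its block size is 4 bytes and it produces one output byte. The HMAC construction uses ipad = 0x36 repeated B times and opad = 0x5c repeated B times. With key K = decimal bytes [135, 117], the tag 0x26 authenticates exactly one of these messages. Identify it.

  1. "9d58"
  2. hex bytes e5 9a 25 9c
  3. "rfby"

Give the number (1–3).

1

Key decimal bytes [135, 117] = 87 75 is 2 bytes ≤ B = 4; zero-pad to 4 bytes: K' = 87 75 00 00.
K' ⊕ ipad = b1 43 36 36; K' ⊕ opad = db 29 5c 5c.
m1: inner = H(b1 43 36 36 39 64 35 38) = 6a; tag = H(db 29 5c 5c 6a) = 26 ← matches
m2: inner = H(b1 43 36 36 e5 9a 25 9c) = a0; tag = H(db 29 5c 5c a0) = 5c
m3: inner = H(b1 43 36 36 72 66 62 79) = 13; tag = H(db 29 5c 5c 13) = cf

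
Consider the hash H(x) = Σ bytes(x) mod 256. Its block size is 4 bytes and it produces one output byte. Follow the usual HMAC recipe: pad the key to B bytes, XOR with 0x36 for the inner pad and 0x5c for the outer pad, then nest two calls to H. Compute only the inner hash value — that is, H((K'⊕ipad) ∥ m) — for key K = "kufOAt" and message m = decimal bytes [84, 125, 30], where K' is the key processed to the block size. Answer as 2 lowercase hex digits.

Key "kufOAt" = 6b 75 66 4f 41 74 is 6 bytes > B = 4, so hash it first: H(key) = 4a, then zero-pad to 4 bytes: K' = 4a 00 00 00.
K' ⊕ ipad = 7c 36 36 36.
Inner input = 7c 36 36 36 ∥ 54 7d 1e.
Inner hash: sum = 124+54+54+54+84+125+30 = 525; mod 256 = 13 → 0d.

0d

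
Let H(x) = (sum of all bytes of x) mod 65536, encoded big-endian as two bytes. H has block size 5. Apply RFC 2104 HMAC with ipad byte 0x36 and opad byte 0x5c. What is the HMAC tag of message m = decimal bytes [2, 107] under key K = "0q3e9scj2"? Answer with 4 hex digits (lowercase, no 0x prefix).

Key "0q3e9scj2" = 30 71 33 65 39 73 63 6a 32 is 9 bytes > B = 5, so hash it first: H(key) = 02 e4, then zero-pad to 5 bytes: K' = 02 e4 00 00 00.
K' ⊕ ipad = 34 d2 36 36 36.  K' ⊕ opad = 5e b8 5c 5c 5c.
Inner input = (K'⊕ipad) ∥ m = 34 d2 36 36 36 ∥ 02 6b.
Inner hash: sum = 52+210+54+54+54+2+107 = 533 → 02 15.
Outer input = (K'⊕opad) ∥ inner = 5e b8 5c 5c 5c ∥ 02 15.
Outer hash (tag): sum = 94+184+92+92+92+2+21 = 577 → 02 41.

0241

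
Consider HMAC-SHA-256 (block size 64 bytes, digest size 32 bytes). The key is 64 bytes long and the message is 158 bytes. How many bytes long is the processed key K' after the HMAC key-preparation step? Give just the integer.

Key is 64 ≤ 64 bytes, zero-padded: |K'| = 64.

64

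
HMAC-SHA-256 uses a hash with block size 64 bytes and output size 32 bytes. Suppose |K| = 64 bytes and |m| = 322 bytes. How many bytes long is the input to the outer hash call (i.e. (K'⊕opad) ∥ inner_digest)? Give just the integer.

96

Key is 64 ≤ 64 bytes, zero-padded: |K'| = 64.
Outer input = (K'⊕opad) ∥ H(inner) → 64 + 32 = 96 bytes.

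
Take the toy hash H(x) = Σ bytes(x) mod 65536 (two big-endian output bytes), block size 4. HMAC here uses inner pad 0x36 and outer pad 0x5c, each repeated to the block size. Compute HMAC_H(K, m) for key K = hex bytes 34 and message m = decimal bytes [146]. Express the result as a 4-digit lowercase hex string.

Key hex bytes 34 is 1 byte ≤ B = 4; zero-pad to 4 bytes: K' = 34 00 00 00.
K' ⊕ ipad = 02 36 36 36.  K' ⊕ opad = 68 5c 5c 5c.
Inner input = (K'⊕ipad) ∥ m = 02 36 36 36 ∥ 92.
Inner hash: sum = 2+54+54+54+146 = 310 → 01 36.
Outer input = (K'⊕opad) ∥ inner = 68 5c 5c 5c ∥ 01 36.
Outer hash (tag): sum = 104+92+92+92+1+54 = 435 → 01 b3.

01b3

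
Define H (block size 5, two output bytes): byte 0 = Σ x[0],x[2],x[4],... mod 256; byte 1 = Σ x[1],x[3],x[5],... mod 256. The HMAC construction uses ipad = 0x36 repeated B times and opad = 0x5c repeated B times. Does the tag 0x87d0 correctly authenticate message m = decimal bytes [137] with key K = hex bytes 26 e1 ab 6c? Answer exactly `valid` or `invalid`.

valid

Key hex bytes 26 e1 ab 6c is 4 bytes ≤ B = 5; zero-pad to 5 bytes: K' = 26 e1 ab 6c 00.
K' ⊕ ipad = 10 d7 9d 5a 36; K' ⊕ opad = 7a bd f7 30 5c.
Inner hash: even-index sum = 227 mod 256 = 227; odd-index sum = 442 mod 256 = 186 → e3 ba.
Outer hash (recomputed tag): even-index sum = 647 mod 256 = 135; odd-index sum = 464 mod 256 = 208 → 87 d0.
Recomputed tag = 87d0; claimed = 87d0 → match.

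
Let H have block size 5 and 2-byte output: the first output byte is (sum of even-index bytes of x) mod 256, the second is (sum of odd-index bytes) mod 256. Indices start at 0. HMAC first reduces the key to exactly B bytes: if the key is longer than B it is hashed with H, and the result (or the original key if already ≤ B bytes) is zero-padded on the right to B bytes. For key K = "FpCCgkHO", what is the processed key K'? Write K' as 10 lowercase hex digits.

386d000000

|K| = 8 > B = 5, so first hash the key.
H(K): even-index sum = 312 mod 256 = 56; odd-index sum = 365 mod 256 = 109 → 38 6d.
Zero-pad H(K) = 38 6d to 5 bytes: K' = 38 6d 00 00 00.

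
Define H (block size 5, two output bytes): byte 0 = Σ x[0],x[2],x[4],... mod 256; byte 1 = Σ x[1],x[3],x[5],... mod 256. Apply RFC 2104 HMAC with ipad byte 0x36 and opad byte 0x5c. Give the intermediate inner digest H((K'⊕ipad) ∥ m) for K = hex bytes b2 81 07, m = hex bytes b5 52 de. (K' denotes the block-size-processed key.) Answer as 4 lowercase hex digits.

Key hex bytes b2 81 07 is 3 bytes ≤ B = 5; zero-pad to 5 bytes: K' = b2 81 07 00 00.
K' ⊕ ipad = 84 b7 31 36 36.
Inner input = 84 b7 31 36 36 ∥ b5 52 de.
Inner hash: even-index sum = 317 mod 256 = 61; odd-index sum = 640 mod 256 = 128 → 3d 80.

3d80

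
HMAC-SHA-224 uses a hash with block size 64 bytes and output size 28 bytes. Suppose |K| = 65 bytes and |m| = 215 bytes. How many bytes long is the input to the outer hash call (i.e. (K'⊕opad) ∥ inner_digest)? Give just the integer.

92

Key is 65 > 64 bytes, so it is hashed to 28 bytes then zero-padded to 64: |K'| = 64.
Outer input = (K'⊕opad) ∥ H(inner) → 64 + 28 = 92 bytes.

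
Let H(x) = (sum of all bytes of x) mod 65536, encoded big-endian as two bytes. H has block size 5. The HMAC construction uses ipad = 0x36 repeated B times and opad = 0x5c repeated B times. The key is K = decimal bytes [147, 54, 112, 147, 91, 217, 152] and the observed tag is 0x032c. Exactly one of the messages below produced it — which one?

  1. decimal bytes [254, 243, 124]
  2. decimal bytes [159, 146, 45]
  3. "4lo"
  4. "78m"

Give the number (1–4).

1

Key decimal bytes [147, 54, 112, 147, 91, 217, 152] = 93 36 70 93 5b d9 98 is 7 bytes > B = 5, so hash it first: H(key) = 03 98, then zero-pad to 5 bytes: K' = 03 98 00 00 00.
K' ⊕ ipad = 35 ae 36 36 36; K' ⊕ opad = 5f c4 5c 5c 5c.
m1: inner = H(35 ae 36 36 36 fe f3 7c) = 03 f2; tag = H(5f c4 5c 5c 5c 03 f2) = 032c ← matches
m2: inner = H(35 ae 36 36 36 9f 92 2d) = 02 e3; tag = H(5f c4 5c 5c 5c 02 e3) = 031c
m3: inner = H(35 ae 36 36 36 34 6c 6f) = 02 94; tag = H(5f c4 5c 5c 5c 02 94) = 02cd
m4: inner = H(35 ae 36 36 36 37 38 6d) = 02 61; tag = H(5f c4 5c 5c 5c 02 61) = 029a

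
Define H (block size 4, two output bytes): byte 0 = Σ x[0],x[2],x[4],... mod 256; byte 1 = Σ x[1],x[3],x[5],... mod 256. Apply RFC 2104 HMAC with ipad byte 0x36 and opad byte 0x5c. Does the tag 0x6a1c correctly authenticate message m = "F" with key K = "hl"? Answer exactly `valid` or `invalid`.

Key "hl" = 68 6c is 2 bytes ≤ B = 4; zero-pad to 4 bytes: K' = 68 6c 00 00.
K' ⊕ ipad = 5e 5a 36 36; K' ⊕ opad = 34 30 5c 5c.
Inner hash: even-index sum = 218 mod 256 = 218; odd-index sum = 144 mod 256 = 144 → da 90.
Outer hash (recomputed tag): even-index sum = 362 mod 256 = 106; odd-index sum = 284 mod 256 = 28 → 6a 1c.
Recomputed tag = 6a1c; claimed = 6a1c → match.

valid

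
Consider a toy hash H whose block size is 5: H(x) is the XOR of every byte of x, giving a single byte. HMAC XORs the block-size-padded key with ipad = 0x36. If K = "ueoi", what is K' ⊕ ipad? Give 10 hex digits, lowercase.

Key "ueoi" = 75 65 6f 69 is 4 bytes ≤ B = 5; zero-pad to 5 bytes: K' = 75 65 6f 69 00.
XOR each byte with 0x36: 75⊕36=43, 65⊕36=53, 6f⊕36=59, 69⊕36=5f, 00⊕36=36.

4353595f36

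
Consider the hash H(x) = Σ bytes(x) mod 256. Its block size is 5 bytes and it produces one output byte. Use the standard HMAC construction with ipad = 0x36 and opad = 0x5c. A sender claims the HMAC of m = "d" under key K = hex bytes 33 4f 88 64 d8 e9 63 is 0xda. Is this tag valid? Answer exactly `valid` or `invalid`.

invalid

Key hex bytes 33 4f 88 64 d8 e9 63 is 7 bytes > B = 5, so hash it first: H(key) = 92, then zero-pad to 5 bytes: K' = 92 00 00 00 00.
K' ⊕ ipad = a4 36 36 36 36; K' ⊕ opad = ce 5c 5c 5c 5c.
Inner hash: sum = 164+54+54+54+54+100 = 480; mod 256 = 224 → e0.
Outer hash (recomputed tag): sum = 206+92+92+92+92+224 = 798; mod 256 = 30 → 1e.
Recomputed tag = 1e; claimed = da → mismatch.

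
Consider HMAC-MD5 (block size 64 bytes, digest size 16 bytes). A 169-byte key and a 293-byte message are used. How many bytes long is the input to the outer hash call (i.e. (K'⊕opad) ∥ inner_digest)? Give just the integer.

Key is 169 > 64 bytes, so it is hashed to 16 bytes then zero-padded to 64: |K'| = 64.
Outer input = (K'⊕opad) ∥ H(inner) → 64 + 16 = 80 bytes.

80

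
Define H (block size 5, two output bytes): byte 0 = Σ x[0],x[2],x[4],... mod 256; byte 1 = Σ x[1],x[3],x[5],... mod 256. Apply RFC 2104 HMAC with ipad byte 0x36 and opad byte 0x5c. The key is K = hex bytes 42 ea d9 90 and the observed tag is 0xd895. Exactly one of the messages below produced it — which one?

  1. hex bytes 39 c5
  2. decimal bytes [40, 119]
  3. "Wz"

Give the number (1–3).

Key hex bytes 42 ea d9 90 is 4 bytes ≤ B = 5; zero-pad to 5 bytes: K' = 42 ea d9 90 00.
K' ⊕ ipad = 74 dc ef a6 36; K' ⊕ opad = 1e b6 85 cc 5c.
m1: inner = H(74 dc ef a6 36 39 c5) = 5e bb; tag = H(1e b6 85 cc 5c 5e bb) = bae0
m2: inner = H(74 dc ef a6 36 28 77) = 10 aa; tag = H(1e b6 85 cc 5c 10 aa) = a992
m3: inner = H(74 dc ef a6 36 57 7a) = 13 d9; tag = H(1e b6 85 cc 5c 13 d9) = d895 ← matches

3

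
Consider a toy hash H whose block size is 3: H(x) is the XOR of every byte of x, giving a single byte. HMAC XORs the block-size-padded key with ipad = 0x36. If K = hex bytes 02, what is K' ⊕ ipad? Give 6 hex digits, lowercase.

343636

Key hex bytes 02 is 1 byte ≤ B = 3; zero-pad to 3 bytes: K' = 02 00 00.
XOR each byte with 0x36: 02⊕36=34, 00⊕36=36, 00⊕36=36.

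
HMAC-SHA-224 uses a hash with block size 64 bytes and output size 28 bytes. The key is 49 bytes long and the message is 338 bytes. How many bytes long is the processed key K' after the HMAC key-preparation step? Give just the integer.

64

Key is 49 ≤ 64 bytes, zero-padded: |K'| = 64.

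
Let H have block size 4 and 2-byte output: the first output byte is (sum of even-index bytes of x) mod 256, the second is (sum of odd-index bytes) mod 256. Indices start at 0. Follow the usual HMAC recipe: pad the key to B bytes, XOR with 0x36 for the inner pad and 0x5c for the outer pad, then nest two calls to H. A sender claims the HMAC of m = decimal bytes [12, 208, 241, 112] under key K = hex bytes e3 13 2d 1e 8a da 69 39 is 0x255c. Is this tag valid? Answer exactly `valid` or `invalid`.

Key hex bytes e3 13 2d 1e 8a da 69 39 is 8 bytes > B = 4, so hash it first: H(key) = 03 44, then zero-pad to 4 bytes: K' = 03 44 00 00.
K' ⊕ ipad = 35 72 36 36; K' ⊕ opad = 5f 18 5c 5c.
Inner hash: even-index sum = 360 mod 256 = 104; odd-index sum = 488 mod 256 = 232 → 68 e8.
Outer hash (recomputed tag): even-index sum = 291 mod 256 = 35; odd-index sum = 348 mod 256 = 92 → 23 5c.
Recomputed tag = 235c; claimed = 255c → mismatch.

invalid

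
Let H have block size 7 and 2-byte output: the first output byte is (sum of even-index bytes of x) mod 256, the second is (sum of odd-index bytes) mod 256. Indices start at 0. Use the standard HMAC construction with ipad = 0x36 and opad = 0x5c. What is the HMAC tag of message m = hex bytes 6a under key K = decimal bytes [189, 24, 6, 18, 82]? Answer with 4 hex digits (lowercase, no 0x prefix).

9743

Key decimal bytes [189, 24, 6, 18, 82] = bd 18 06 12 52 is 5 bytes ≤ B = 7; zero-pad to 7 bytes: K' = bd 18 06 12 52 00 00.
K' ⊕ ipad = 8b 2e 30 24 64 36 36.  K' ⊕ opad = e1 44 5a 4e 0e 5c 5c.
Inner input = (K'⊕ipad) ∥ m = 8b 2e 30 24 64 36 36 ∥ 6a.
Inner hash: even-index sum = 341 mod 256 = 85; odd-index sum = 242 mod 256 = 242 → 55 f2.
Outer input = (K'⊕opad) ∥ inner = e1 44 5a 4e 0e 5c 5c ∥ 55 f2.
Outer hash (tag): even-index sum = 663 mod 256 = 151; odd-index sum = 323 mod 256 = 67 → 97 43.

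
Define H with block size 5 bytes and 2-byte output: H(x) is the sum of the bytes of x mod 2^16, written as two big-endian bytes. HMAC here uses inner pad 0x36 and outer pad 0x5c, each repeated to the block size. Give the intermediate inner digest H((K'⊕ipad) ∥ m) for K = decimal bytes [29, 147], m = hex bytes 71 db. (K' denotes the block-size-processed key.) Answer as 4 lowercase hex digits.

Key decimal bytes [29, 147] = 1d 93 is 2 bytes ≤ B = 5; zero-pad to 5 bytes: K' = 1d 93 00 00 00.
K' ⊕ ipad = 2b a5 36 36 36.
Inner input = 2b a5 36 36 36 ∥ 71 db.
Inner hash: sum = 43+165+54+54+54+113+219 = 702 → 02 be.

02be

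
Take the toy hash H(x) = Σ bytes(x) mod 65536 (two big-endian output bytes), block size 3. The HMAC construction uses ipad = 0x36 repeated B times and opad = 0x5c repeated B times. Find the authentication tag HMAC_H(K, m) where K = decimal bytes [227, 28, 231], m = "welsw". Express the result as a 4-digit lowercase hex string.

01c0

Key decimal bytes [227, 28, 231] = e3 1c e7 is exactly B = 3 bytes: K' = e3 1c e7.
K' ⊕ ipad = d5 2a d1.  K' ⊕ opad = bf 40 bb.
Inner input = (K'⊕ipad) ∥ m = d5 2a d1 ∥ 77 65 6c 73 77.
Inner hash: sum = 213+42+209+119+101+108+115+119 = 1026 → 04 02.
Outer input = (K'⊕opad) ∥ inner = bf 40 bb ∥ 04 02.
Outer hash (tag): sum = 191+64+187+4+2 = 448 → 01 c0.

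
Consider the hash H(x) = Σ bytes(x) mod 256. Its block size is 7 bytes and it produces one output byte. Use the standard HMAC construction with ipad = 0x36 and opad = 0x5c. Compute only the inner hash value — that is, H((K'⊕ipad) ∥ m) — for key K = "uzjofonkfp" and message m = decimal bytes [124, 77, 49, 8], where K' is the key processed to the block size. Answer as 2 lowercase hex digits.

Key "uzjofonkfp" = 75 7a 6a 6f 66 6f 6e 6b 66 70 is 10 bytes > B = 7, so hash it first: H(key) = 4c, then zero-pad to 7 bytes: K' = 4c 00 00 00 00 00 00.
K' ⊕ ipad = 7a 36 36 36 36 36 36.
Inner input = 7a 36 36 36 36 36 36 ∥ 7c 4d 31 08.
Inner hash: sum = 122+54+54+54+54+54+54+124+77+49+8 = 704; mod 256 = 192 → c0.

c0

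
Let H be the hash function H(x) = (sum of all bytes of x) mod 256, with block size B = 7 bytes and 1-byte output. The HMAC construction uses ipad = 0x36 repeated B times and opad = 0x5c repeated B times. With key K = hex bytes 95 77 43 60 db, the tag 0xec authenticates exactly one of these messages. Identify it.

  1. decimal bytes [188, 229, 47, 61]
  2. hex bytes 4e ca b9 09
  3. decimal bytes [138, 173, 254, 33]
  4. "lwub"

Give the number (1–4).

Key hex bytes 95 77 43 60 db is 5 bytes ≤ B = 7; zero-pad to 7 bytes: K' = 95 77 43 60 db 00 00.
K' ⊕ ipad = a3 41 75 56 ed 36 36; K' ⊕ opad = c9 2b 1f 3c 87 5c 5c.
m1: inner = H(a3 41 75 56 ed 36 36 bc e5 2f 3d) = 15; tag = H(c9 2b 1f 3c 87 5c 5c 15) = a3
m2: inner = H(a3 41 75 56 ed 36 36 4e ca b9 09) = e2; tag = H(c9 2b 1f 3c 87 5c 5c e2) = 70
m3: inner = H(a3 41 75 56 ed 36 36 8a ad fe 21) = 5e; tag = H(c9 2b 1f 3c 87 5c 5c 5e) = ec ← matches
m4: inner = H(a3 41 75 56 ed 36 36 6c 77 75 62) = c2; tag = H(c9 2b 1f 3c 87 5c 5c c2) = 50

3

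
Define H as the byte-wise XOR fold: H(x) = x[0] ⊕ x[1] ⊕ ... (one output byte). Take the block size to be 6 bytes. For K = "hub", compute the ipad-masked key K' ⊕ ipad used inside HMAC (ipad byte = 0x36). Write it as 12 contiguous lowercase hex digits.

5e4354363636

Key "hub" = 68 75 62 is 3 bytes ≤ B = 6; zero-pad to 6 bytes: K' = 68 75 62 00 00 00.
XOR each byte with 0x36: 68⊕36=5e, 75⊕36=43, 62⊕36=54, 00⊕36=36, 00⊕36=36, 00⊕36=36.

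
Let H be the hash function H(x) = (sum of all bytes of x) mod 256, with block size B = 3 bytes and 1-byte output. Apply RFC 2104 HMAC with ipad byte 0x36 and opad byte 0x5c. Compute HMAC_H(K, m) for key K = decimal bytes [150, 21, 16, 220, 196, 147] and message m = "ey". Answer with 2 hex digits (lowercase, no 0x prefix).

Key decimal bytes [150, 21, 16, 220, 196, 147] = 96 15 10 dc c4 93 is 6 bytes > B = 3, so hash it first: H(key) = ee, then zero-pad to 3 bytes: K' = ee 00 00.
K' ⊕ ipad = d8 36 36.  K' ⊕ opad = b2 5c 5c.
Inner input = (K'⊕ipad) ∥ m = d8 36 36 ∥ 65 79.
Inner hash: sum = 216+54+54+101+121 = 546; mod 256 = 34 → 22.
Outer input = (K'⊕opad) ∥ inner = b2 5c 5c ∥ 22.
Outer hash (tag): sum = 178+92+92+34 = 396; mod 256 = 140 → 8c.

8c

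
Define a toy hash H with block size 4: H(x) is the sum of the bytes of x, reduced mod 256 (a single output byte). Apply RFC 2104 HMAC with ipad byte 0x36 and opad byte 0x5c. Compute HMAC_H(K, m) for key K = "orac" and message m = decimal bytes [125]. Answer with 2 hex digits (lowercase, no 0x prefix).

Key "orac" = 6f 72 61 63 is exactly B = 4 bytes: K' = 6f 72 61 63.
K' ⊕ ipad = 59 44 57 55.  K' ⊕ opad = 33 2e 3d 3f.
Inner input = (K'⊕ipad) ∥ m = 59 44 57 55 ∥ 7d.
Inner hash: sum = 89+68+87+85+125 = 454; mod 256 = 198 → c6.
Outer input = (K'⊕opad) ∥ inner = 33 2e 3d 3f ∥ c6.
Outer hash (tag): sum = 51+46+61+63+198 = 419; mod 256 = 163 → a3.

a3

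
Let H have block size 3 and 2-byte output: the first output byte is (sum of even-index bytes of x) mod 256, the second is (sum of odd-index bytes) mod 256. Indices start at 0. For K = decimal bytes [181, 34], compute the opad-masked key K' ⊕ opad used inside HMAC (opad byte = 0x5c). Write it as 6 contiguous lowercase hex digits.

Key decimal bytes [181, 34] = b5 22 is 2 bytes ≤ B = 3; zero-pad to 3 bytes: K' = b5 22 00.
XOR each byte with 0x5c: b5⊕5c=e9, 22⊕5c=7e, 00⊕5c=5c.

e97e5c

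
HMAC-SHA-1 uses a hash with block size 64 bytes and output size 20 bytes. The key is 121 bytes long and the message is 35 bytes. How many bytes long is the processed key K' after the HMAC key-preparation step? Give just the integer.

64

Key is 121 > 64 bytes, so it is hashed to 20 bytes then zero-padded to 64: |K'| = 64.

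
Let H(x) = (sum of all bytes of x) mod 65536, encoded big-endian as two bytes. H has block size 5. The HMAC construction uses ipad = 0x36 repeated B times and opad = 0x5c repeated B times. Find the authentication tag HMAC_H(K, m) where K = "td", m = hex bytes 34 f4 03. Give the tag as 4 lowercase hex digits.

Key "td" = 74 64 is 2 bytes ≤ B = 5; zero-pad to 5 bytes: K' = 74 64 00 00 00.
K' ⊕ ipad = 42 52 36 36 36.  K' ⊕ opad = 28 38 5c 5c 5c.
Inner input = (K'⊕ipad) ∥ m = 42 52 36 36 36 ∥ 34 f4 03.
Inner hash: sum = 66+82+54+54+54+52+244+3 = 609 → 02 61.
Outer input = (K'⊕opad) ∥ inner = 28 38 5c 5c 5c ∥ 02 61.
Outer hash (tag): sum = 40+56+92+92+92+2+97 = 471 → 01 d7.

01d7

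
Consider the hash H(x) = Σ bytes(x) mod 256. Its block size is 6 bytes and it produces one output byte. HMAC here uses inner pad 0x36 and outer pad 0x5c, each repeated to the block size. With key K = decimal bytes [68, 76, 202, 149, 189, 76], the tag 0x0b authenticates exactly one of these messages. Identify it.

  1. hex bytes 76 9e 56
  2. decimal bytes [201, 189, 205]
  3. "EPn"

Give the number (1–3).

3

Key decimal bytes [68, 76, 202, 149, 189, 76] = 44 4c ca 95 bd 4c is exactly B = 6 bytes: K' = 44 4c ca 95 bd 4c.
K' ⊕ ipad = 72 7a fc a3 8b 7a; K' ⊕ opad = 18 10 96 c9 e1 10.
m1: inner = H(72 7a fc a3 8b 7a 76 9e 56) = fa; tag = H(18 10 96 c9 e1 10 fa) = 72
m2: inner = H(72 7a fc a3 8b 7a c9 bd cd) = e3; tag = H(18 10 96 c9 e1 10 e3) = 5b
m3: inner = H(72 7a fc a3 8b 7a 45 50 6e) = 93; tag = H(18 10 96 c9 e1 10 93) = 0b ← matches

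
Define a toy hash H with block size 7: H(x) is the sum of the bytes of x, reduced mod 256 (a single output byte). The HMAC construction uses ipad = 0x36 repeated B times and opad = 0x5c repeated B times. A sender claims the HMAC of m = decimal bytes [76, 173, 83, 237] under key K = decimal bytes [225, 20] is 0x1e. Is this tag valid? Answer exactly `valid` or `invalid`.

invalid

Key decimal bytes [225, 20] = e1 14 is 2 bytes ≤ B = 7; zero-pad to 7 bytes: K' = e1 14 00 00 00 00 00.
K' ⊕ ipad = d7 22 36 36 36 36 36; K' ⊕ opad = bd 48 5c 5c 5c 5c 5c.
Inner hash: sum = 215+34+54+54+54+54+54+76+173+83+237 = 1088; mod 256 = 64 → 40.
Outer hash (recomputed tag): sum = 189+72+92+92+92+92+92+64 = 785; mod 256 = 17 → 11.
Recomputed tag = 11; claimed = 1e → mismatch.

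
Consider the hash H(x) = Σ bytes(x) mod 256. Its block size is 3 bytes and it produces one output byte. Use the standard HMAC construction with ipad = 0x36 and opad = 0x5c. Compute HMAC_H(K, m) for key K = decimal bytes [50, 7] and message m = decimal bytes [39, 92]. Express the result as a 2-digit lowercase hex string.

Key decimal bytes [50, 7] = 32 07 is 2 bytes ≤ B = 3; zero-pad to 3 bytes: K' = 32 07 00.
K' ⊕ ipad = 04 31 36.  K' ⊕ opad = 6e 5b 5c.
Inner input = (K'⊕ipad) ∥ m = 04 31 36 ∥ 27 5c.
Inner hash: sum = 4+49+54+39+92 = 238 → ee.
Outer input = (K'⊕opad) ∥ inner = 6e 5b 5c ∥ ee.
Outer hash (tag): sum = 110+91+92+238 = 531; mod 256 = 19 → 13.

13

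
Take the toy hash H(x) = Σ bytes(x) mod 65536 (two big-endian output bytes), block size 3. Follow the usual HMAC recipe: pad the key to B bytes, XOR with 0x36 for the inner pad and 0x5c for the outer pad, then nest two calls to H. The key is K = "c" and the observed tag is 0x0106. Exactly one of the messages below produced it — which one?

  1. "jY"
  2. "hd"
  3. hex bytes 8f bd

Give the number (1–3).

3

Key "c" = 63 is 1 byte ≤ B = 3; zero-pad to 3 bytes: K' = 63 00 00.
K' ⊕ ipad = 55 36 36; K' ⊕ opad = 3f 5c 5c.
m1: inner = H(55 36 36 6a 59) = 01 84; tag = H(3f 5c 5c 01 84) = 017c
m2: inner = H(55 36 36 68 64) = 01 8d; tag = H(3f 5c 5c 01 8d) = 0185
m3: inner = H(55 36 36 8f bd) = 02 0d; tag = H(3f 5c 5c 02 0d) = 0106 ← matches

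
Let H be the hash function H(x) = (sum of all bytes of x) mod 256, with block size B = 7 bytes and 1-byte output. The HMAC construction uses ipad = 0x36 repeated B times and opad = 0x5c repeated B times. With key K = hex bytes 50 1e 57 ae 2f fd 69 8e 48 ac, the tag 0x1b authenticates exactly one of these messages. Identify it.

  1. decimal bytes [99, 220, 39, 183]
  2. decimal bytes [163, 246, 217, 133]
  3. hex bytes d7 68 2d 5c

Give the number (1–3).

Key hex bytes 50 1e 57 ae 2f fd 69 8e 48 ac is 10 bytes > B = 7, so hash it first: H(key) = 8a, then zero-pad to 7 bytes: K' = 8a 00 00 00 00 00 00.
K' ⊕ ipad = bc 36 36 36 36 36 36; K' ⊕ opad = d6 5c 5c 5c 5c 5c 5c.
m1: inner = H(bc 36 36 36 36 36 36 63 dc 27 b7) = 1d; tag = H(d6 5c 5c 5c 5c 5c 5c 1d) = 1b ← matches
m2: inner = H(bc 36 36 36 36 36 36 a3 f6 d9 85) = f7; tag = H(d6 5c 5c 5c 5c 5c 5c f7) = f5
m3: inner = H(bc 36 36 36 36 36 36 d7 68 2d 5c) = c8; tag = H(d6 5c 5c 5c 5c 5c 5c c8) = c6

1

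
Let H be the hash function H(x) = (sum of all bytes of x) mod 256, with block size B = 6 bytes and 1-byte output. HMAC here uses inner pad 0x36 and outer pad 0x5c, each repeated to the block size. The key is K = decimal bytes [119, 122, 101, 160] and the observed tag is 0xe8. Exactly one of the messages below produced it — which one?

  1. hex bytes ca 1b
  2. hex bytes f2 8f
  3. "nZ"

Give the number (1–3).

Key decimal bytes [119, 122, 101, 160] = 77 7a 65 a0 is 4 bytes ≤ B = 6; zero-pad to 6 bytes: K' = 77 7a 65 a0 00 00.
K' ⊕ ipad = 41 4c 53 96 36 36; K' ⊕ opad = 2b 26 39 fc 5c 5c.
m1: inner = H(41 4c 53 96 36 36 ca 1b) = c7; tag = H(2b 26 39 fc 5c 5c c7) = 05
m2: inner = H(41 4c 53 96 36 36 f2 8f) = 63; tag = H(2b 26 39 fc 5c 5c 63) = a1
m3: inner = H(41 4c 53 96 36 36 6e 5a) = aa; tag = H(2b 26 39 fc 5c 5c aa) = e8 ← matches

3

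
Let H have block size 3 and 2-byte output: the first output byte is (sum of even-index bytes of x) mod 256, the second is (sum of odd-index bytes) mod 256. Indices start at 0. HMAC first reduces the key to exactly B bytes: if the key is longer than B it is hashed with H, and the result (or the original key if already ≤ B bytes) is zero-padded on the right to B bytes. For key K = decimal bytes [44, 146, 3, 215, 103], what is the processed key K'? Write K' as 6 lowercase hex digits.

|K| = 5 > B = 3, so first hash the key.
H(K): even-index sum = 150 mod 256 = 150; odd-index sum = 361 mod 256 = 105 → 96 69.
Zero-pad H(K) = 96 69 to 3 bytes: K' = 96 69 00.

966900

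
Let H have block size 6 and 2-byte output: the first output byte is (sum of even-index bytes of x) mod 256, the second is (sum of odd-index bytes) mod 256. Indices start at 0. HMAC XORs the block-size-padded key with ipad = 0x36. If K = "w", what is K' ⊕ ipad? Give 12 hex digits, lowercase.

413636363636

Key "w" = 77 is 1 byte ≤ B = 6; zero-pad to 6 bytes: K' = 77 00 00 00 00 00.
XOR each byte with 0x36: 77⊕36=41, 00⊕36=36, 00⊕36=36, 00⊕36=36, 00⊕36=36, 00⊕36=36.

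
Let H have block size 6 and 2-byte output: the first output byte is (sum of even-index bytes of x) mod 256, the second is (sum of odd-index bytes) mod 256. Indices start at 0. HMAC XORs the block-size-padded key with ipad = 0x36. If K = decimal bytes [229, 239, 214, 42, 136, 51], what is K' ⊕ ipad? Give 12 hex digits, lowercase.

Key decimal bytes [229, 239, 214, 42, 136, 51] = e5 ef d6 2a 88 33 is exactly B = 6 bytes: K' = e5 ef d6 2a 88 33.
XOR each byte with 0x36: e5⊕36=d3, ef⊕36=d9, d6⊕36=e0, 2a⊕36=1c, 88⊕36=be, 33⊕36=05.

d3d9e01cbe05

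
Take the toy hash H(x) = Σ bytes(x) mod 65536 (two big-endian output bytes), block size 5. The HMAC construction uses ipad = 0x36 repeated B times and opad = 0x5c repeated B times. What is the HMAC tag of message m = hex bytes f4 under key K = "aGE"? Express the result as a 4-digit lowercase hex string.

Key "aGE" = 61 47 45 is 3 bytes ≤ B = 5; zero-pad to 5 bytes: K' = 61 47 45 00 00.
K' ⊕ ipad = 57 71 73 36 36.  K' ⊕ opad = 3d 1b 19 5c 5c.
Inner input = (K'⊕ipad) ∥ m = 57 71 73 36 36 ∥ f4.
Inner hash: sum = 87+113+115+54+54+244 = 667 → 02 9b.
Outer input = (K'⊕opad) ∥ inner = 3d 1b 19 5c 5c ∥ 02 9b.
Outer hash (tag): sum = 61+27+25+92+92+2+155 = 454 → 01 c6.

01c6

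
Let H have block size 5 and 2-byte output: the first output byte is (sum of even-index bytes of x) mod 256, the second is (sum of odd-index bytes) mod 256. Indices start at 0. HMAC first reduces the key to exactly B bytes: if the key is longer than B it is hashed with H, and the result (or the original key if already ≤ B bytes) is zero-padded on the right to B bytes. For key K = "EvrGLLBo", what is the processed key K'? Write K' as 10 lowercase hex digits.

4578000000

|K| = 8 > B = 5, so first hash the key.
H(K): even-index sum = 325 mod 256 = 69; odd-index sum = 376 mod 256 = 120 → 45 78.
Zero-pad H(K) = 45 78 to 5 bytes: K' = 45 78 00 00 00.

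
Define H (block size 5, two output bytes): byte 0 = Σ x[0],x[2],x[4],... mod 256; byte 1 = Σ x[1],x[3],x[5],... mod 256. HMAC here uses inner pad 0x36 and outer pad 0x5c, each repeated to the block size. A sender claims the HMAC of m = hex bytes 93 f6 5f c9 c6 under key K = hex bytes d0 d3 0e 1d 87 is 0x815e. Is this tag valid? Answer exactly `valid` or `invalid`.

Key hex bytes d0 d3 0e 1d 87 is exactly B = 5 bytes: K' = d0 d3 0e 1d 87.
K' ⊕ ipad = e6 e5 38 2b b1; K' ⊕ opad = 8c 8f 52 41 db.
Inner hash: even-index sum = 910 mod 256 = 142; odd-index sum = 712 mod 256 = 200 → 8e c8.
Outer hash (recomputed tag): even-index sum = 641 mod 256 = 129; odd-index sum = 350 mod 256 = 94 → 81 5e.
Recomputed tag = 815e; claimed = 815e → match.

valid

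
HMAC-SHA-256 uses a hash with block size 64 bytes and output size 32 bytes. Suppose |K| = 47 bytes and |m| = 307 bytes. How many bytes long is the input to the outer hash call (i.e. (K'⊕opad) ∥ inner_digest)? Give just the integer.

96

Key is 47 ≤ 64 bytes, zero-padded: |K'| = 64.
Outer input = (K'⊕opad) ∥ H(inner) → 64 + 32 = 96 bytes.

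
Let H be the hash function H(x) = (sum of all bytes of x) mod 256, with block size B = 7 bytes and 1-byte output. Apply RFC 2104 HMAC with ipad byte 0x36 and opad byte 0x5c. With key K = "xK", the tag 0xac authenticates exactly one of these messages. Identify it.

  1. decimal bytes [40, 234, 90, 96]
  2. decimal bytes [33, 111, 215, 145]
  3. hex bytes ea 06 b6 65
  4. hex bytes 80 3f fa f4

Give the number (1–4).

Key "xK" = 78 4b is 2 bytes ≤ B = 7; zero-pad to 7 bytes: K' = 78 4b 00 00 00 00 00.
K' ⊕ ipad = 4e 7d 36 36 36 36 36; K' ⊕ opad = 24 17 5c 5c 5c 5c 5c.
m1: inner = H(4e 7d 36 36 36 36 36 28 ea 5a 60) = a5; tag = H(24 17 5c 5c 5c 5c 5c a5) = ac ← matches
m2: inner = H(4e 7d 36 36 36 36 36 21 6f d7 91) = d1; tag = H(24 17 5c 5c 5c 5c 5c d1) = d8
m3: inner = H(4e 7d 36 36 36 36 36 ea 06 b6 65) = e4; tag = H(24 17 5c 5c 5c 5c 5c e4) = eb
m4: inner = H(4e 7d 36 36 36 36 36 80 3f fa f4) = 86; tag = H(24 17 5c 5c 5c 5c 5c 86) = 8d

1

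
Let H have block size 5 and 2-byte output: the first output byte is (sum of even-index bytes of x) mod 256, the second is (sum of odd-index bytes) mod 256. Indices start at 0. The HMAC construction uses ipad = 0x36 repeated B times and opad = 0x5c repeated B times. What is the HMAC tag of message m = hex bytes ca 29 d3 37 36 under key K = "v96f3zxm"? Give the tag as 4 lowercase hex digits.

Key "v96f3zxm" = 76 39 36 66 33 7a 78 6d is 8 bytes > B = 5, so hash it first: H(key) = 57 86, then zero-pad to 5 bytes: K' = 57 86 00 00 00.
K' ⊕ ipad = 61 b0 36 36 36.  K' ⊕ opad = 0b da 5c 5c 5c.
Inner input = (K'⊕ipad) ∥ m = 61 b0 36 36 36 ∥ ca 29 d3 37 36.
Inner hash: even-index sum = 301 mod 256 = 45; odd-index sum = 697 mod 256 = 185 → 2d b9.
Outer input = (K'⊕opad) ∥ inner = 0b da 5c 5c 5c ∥ 2d b9.
Outer hash (tag): even-index sum = 380 mod 256 = 124; odd-index sum = 355 mod 256 = 99 → 7c 63.

7c63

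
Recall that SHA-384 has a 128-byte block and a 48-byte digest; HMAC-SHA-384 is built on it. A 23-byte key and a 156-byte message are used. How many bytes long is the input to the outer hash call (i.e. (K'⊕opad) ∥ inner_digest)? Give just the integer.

176

Key is 23 ≤ 128 bytes, zero-padded: |K'| = 128.
Outer input = (K'⊕opad) ∥ H(inner) → 128 + 48 = 176 bytes.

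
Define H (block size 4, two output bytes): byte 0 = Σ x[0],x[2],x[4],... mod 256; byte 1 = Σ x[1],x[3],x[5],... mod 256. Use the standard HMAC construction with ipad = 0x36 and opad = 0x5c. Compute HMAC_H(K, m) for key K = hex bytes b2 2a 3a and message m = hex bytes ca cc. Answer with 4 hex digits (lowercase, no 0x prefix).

aef0

Key hex bytes b2 2a 3a is 3 bytes ≤ B = 4; zero-pad to 4 bytes: K' = b2 2a 3a 00.
K' ⊕ ipad = 84 1c 0c 36.  K' ⊕ opad = ee 76 66 5c.
Inner input = (K'⊕ipad) ∥ m = 84 1c 0c 36 ∥ ca cc.
Inner hash: even-index sum = 346 mod 256 = 90; odd-index sum = 286 mod 256 = 30 → 5a 1e.
Outer input = (K'⊕opad) ∥ inner = ee 76 66 5c ∥ 5a 1e.
Outer hash (tag): even-index sum = 430 mod 256 = 174; odd-index sum = 240 mod 256 = 240 → ae f0.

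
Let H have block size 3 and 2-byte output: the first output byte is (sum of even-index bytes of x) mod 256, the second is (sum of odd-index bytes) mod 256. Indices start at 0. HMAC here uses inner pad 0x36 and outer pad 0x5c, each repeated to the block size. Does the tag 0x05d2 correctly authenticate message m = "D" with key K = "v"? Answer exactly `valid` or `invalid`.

Key "v" = 76 is 1 byte ≤ B = 3; zero-pad to 3 bytes: K' = 76 00 00.
K' ⊕ ipad = 40 36 36; K' ⊕ opad = 2a 5c 5c.
Inner hash: even-index sum = 118 mod 256 = 118; odd-index sum = 122 mod 256 = 122 → 76 7a.
Outer hash (recomputed tag): even-index sum = 256 mod 256 = 0; odd-index sum = 210 mod 256 = 210 → 00 d2.
Recomputed tag = 00d2; claimed = 05d2 → mismatch.

invalid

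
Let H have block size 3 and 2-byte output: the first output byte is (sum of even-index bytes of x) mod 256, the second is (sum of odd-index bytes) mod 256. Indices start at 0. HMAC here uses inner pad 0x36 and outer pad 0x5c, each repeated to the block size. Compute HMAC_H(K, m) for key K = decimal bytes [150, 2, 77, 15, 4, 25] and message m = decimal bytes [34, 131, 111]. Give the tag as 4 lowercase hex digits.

Key decimal bytes [150, 2, 77, 15, 4, 25] = 96 02 4d 0f 04 19 is 6 bytes > B = 3, so hash it first: H(key) = e7 2a, then zero-pad to 3 bytes: K' = e7 2a 00.
K' ⊕ ipad = d1 1c 36.  K' ⊕ opad = bb 76 5c.
Inner input = (K'⊕ipad) ∥ m = d1 1c 36 ∥ 22 83 6f.
Inner hash: even-index sum = 394 mod 256 = 138; odd-index sum = 173 mod 256 = 173 → 8a ad.
Outer input = (K'⊕opad) ∥ inner = bb 76 5c ∥ 8a ad.
Outer hash (tag): even-index sum = 452 mod 256 = 196; odd-index sum = 256 mod 256 = 0 → c4 00.

c400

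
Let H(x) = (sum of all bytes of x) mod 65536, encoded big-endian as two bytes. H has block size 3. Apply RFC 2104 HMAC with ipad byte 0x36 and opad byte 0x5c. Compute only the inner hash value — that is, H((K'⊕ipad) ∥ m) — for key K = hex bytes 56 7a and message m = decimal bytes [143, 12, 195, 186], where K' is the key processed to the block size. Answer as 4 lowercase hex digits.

02fa

Key hex bytes 56 7a is 2 bytes ≤ B = 3; zero-pad to 3 bytes: K' = 56 7a 00.
K' ⊕ ipad = 60 4c 36.
Inner input = 60 4c 36 ∥ 8f 0c c3 ba.
Inner hash: sum = 96+76+54+143+12+195+186 = 762 → 02 fa.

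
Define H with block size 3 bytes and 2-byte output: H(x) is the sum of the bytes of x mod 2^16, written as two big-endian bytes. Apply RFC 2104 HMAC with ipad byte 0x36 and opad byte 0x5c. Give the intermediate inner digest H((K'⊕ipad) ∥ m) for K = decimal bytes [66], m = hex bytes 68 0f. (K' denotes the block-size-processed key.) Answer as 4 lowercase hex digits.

0157

Key decimal bytes [66] = 42 is 1 byte ≤ B = 3; zero-pad to 3 bytes: K' = 42 00 00.
K' ⊕ ipad = 74 36 36.
Inner input = 74 36 36 ∥ 68 0f.
Inner hash: sum = 116+54+54+104+15 = 343 → 01 57.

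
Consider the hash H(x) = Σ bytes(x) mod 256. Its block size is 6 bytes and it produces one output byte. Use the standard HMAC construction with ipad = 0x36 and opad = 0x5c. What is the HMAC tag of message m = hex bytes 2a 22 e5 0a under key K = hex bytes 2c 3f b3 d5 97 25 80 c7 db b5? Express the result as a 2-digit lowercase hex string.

9f

Key hex bytes 2c 3f b3 d5 97 25 80 c7 db b5 is 10 bytes > B = 6, so hash it first: H(key) = 86, then zero-pad to 6 bytes: K' = 86 00 00 00 00 00.
K' ⊕ ipad = b0 36 36 36 36 36.  K' ⊕ opad = da 5c 5c 5c 5c 5c.
Inner input = (K'⊕ipad) ∥ m = b0 36 36 36 36 36 ∥ 2a 22 e5 0a.
Inner hash: sum = 176+54+54+54+54+54+42+34+229+10 = 761; mod 256 = 249 → f9.
Outer input = (K'⊕opad) ∥ inner = da 5c 5c 5c 5c 5c ∥ f9.
Outer hash (tag): sum = 218+92+92+92+92+92+249 = 927; mod 256 = 159 → 9f.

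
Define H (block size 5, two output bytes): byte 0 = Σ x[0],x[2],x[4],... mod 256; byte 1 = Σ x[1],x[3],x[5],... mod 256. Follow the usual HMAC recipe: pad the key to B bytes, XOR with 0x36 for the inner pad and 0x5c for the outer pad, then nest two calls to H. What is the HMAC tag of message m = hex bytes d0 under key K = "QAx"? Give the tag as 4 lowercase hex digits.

Key "QAx" = 51 41 78 is 3 bytes ≤ B = 5; zero-pad to 5 bytes: K' = 51 41 78 00 00.
K' ⊕ ipad = 67 77 4e 36 36.  K' ⊕ opad = 0d 1d 24 5c 5c.
Inner input = (K'⊕ipad) ∥ m = 67 77 4e 36 36 ∥ d0.
Inner hash: even-index sum = 235 mod 256 = 235; odd-index sum = 381 mod 256 = 125 → eb 7d.
Outer input = (K'⊕opad) ∥ inner = 0d 1d 24 5c 5c ∥ eb 7d.
Outer hash (tag): even-index sum = 266 mod 256 = 10; odd-index sum = 356 mod 256 = 100 → 0a 64.

0a64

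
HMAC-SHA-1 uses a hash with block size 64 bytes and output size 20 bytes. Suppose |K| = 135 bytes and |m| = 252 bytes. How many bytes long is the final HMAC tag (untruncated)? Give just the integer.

The tag is one SHA-1 digest: 20 bytes.

20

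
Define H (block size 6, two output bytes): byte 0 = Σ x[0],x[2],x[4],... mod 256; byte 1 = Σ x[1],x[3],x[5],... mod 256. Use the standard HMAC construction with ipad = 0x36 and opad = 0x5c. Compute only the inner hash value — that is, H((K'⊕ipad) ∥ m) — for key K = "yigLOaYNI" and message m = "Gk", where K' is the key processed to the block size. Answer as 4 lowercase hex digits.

9a29

Key "yigLOaYNI" = 79 69 67 4c 4f 61 59 4e 49 is 9 bytes > B = 6, so hash it first: H(key) = d1 64, then zero-pad to 6 bytes: K' = d1 64 00 00 00 00.
K' ⊕ ipad = e7 52 36 36 36 36.
Inner input = e7 52 36 36 36 36 ∥ 47 6b.
Inner hash: even-index sum = 410 mod 256 = 154; odd-index sum = 297 mod 256 = 41 → 9a 29.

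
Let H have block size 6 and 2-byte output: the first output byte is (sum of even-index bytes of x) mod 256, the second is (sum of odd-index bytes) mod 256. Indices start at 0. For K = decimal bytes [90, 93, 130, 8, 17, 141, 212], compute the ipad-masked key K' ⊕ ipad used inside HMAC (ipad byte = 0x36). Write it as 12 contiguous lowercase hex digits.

Key decimal bytes [90, 93, 130, 8, 17, 141, 212] = 5a 5d 82 08 11 8d d4 is 7 bytes > B = 6, so hash it first: H(key) = c1 f2, then zero-pad to 6 bytes: K' = c1 f2 00 00 00 00.
XOR each byte with 0x36: c1⊕36=f7, f2⊕36=c4, 00⊕36=36, 00⊕36=36, 00⊕36=36, 00⊕36=36.

f7c436363636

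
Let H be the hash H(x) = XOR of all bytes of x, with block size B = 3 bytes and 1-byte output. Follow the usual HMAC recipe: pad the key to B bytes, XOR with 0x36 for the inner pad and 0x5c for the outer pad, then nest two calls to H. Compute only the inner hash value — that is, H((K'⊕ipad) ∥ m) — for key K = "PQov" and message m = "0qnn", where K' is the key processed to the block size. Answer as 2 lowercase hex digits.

6f

Key "PQov" = 50 51 6f 76 is 4 bytes > B = 3, so hash it first: H(key) = 18, then zero-pad to 3 bytes: K' = 18 00 00.
K' ⊕ ipad = 2e 36 36.
Inner input = 2e 36 36 ∥ 30 71 6e 6e.
Inner hash: XOR 2e⊕36⊕36⊕30⊕71⊕6e⊕6e = 6f.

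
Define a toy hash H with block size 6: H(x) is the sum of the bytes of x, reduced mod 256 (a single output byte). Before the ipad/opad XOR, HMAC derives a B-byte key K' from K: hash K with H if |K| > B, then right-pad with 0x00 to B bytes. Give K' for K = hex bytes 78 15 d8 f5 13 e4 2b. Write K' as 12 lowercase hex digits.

|K| = 7 > B = 6, so first hash the key.
H(K): sum = 120+21+216+245+19+228+43 = 892; mod 256 = 124 → 7c.
Zero-pad H(K) = 7c to 6 bytes: K' = 7c 00 00 00 00 00.

7c0000000000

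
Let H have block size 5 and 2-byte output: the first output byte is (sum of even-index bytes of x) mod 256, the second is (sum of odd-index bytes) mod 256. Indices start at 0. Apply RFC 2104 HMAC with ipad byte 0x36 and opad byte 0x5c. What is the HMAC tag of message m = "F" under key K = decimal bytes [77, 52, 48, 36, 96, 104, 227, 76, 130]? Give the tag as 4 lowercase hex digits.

8c8c

Key decimal bytes [77, 52, 48, 36, 96, 104, 227, 76, 130] = 4d 34 30 24 60 68 e3 4c 82 is 9 bytes > B = 5, so hash it first: H(key) = 42 0c, then zero-pad to 5 bytes: K' = 42 0c 00 00 00.
K' ⊕ ipad = 74 3a 36 36 36.  K' ⊕ opad = 1e 50 5c 5c 5c.
Inner input = (K'⊕ipad) ∥ m = 74 3a 36 36 36 ∥ 46.
Inner hash: even-index sum = 224 mod 256 = 224; odd-index sum = 182 mod 256 = 182 → e0 b6.
Outer input = (K'⊕opad) ∥ inner = 1e 50 5c 5c 5c ∥ e0 b6.
Outer hash (tag): even-index sum = 396 mod 256 = 140; odd-index sum = 396 mod 256 = 140 → 8c 8c.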